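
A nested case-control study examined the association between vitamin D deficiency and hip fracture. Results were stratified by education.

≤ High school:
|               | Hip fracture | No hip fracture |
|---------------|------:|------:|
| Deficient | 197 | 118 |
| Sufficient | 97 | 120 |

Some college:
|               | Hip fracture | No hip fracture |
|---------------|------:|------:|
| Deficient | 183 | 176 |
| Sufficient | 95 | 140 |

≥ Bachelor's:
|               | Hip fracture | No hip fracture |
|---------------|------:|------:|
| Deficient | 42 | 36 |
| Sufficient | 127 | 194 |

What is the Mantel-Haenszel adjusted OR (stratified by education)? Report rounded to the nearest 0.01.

OR_MH = Σ(aᵢdᵢ/nᵢ) / Σ(bᵢcᵢ/nᵢ), where nᵢ is the stratum total.
Stratum 1 (≤ High school): n = 532; a·d/n = 197·120/532 = 44.4361; b·c/n = 118·97/532 = 21.5150
Stratum 2 (Some college): n = 594; a·d/n = 183·140/594 = 43.1313; b·c/n = 176·95/594 = 28.1481
Stratum 3 (≥ Bachelor's): n = 399; a·d/n = 42·194/399 = 20.4211; b·c/n = 36·127/399 = 11.4586
OR_MH = (44.4361 + 43.1313 + 20.4211) / (21.5150 + 28.1481 + 11.4586) = 107.9885 / 61.1218 = 1.76677

1.77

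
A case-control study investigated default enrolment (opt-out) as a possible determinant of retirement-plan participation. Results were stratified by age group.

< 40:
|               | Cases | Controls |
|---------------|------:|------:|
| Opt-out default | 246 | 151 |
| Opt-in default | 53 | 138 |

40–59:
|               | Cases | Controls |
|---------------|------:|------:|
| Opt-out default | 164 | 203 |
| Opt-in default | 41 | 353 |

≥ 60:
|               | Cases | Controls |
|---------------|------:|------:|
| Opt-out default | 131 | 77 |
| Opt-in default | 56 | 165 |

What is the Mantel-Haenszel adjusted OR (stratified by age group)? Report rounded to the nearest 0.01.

OR_MH = Σ(aᵢdᵢ/nᵢ) / Σ(bᵢcᵢ/nᵢ), where nᵢ is the stratum total.
Stratum 1 (< 40): n = 588; a·d/n = 246·138/588 = 57.7347; b·c/n = 151·53/588 = 13.6105
Stratum 2 (40–59): n = 761; a·d/n = 164·353/761 = 76.0736; b·c/n = 203·41/761 = 10.9369
Stratum 3 (≥ 60): n = 429; a·d/n = 131·165/429 = 50.3846; b·c/n = 77·56/429 = 10.0513
OR_MH = (57.7347 + 76.0736 + 50.3846) / (13.6105 + 10.9369 + 10.0513) = 184.1929 / 34.5988 = 5.32369

5.32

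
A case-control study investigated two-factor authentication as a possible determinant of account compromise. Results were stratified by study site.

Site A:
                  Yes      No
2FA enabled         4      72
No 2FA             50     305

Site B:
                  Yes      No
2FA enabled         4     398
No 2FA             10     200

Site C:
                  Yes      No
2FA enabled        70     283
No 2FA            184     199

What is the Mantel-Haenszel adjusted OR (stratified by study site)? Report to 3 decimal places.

0.269

OR_MH = Σ(aᵢdᵢ/nᵢ) / Σ(bᵢcᵢ/nᵢ), where nᵢ is the stratum total.
Stratum 1 (Site A): n = 431; a·d/n = 4·305/431 = 2.8306; b·c/n = 72·50/431 = 8.3527
Stratum 2 (Site B): n = 612; a·d/n = 4·200/612 = 1.3072; b·c/n = 398·10/612 = 6.5033
Stratum 3 (Site C): n = 736; a·d/n = 70·199/736 = 18.9266; b·c/n = 283·184/736 = 70.7500
OR_MH = (2.8306 + 1.3072 + 18.9266) / (8.3527 + 6.5033 + 70.7500) = 23.0644 / 85.6059 = 0.26943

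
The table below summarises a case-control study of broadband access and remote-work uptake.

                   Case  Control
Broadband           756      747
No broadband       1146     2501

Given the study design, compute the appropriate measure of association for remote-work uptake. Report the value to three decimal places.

2.209

Cells: a = 756, b = 747, c = 1146, d = 2501.
This is a case-control study: participants were sampled on outcome status, so risks in the source population cannot be estimated directly — relative risk is not valid here. The odds ratio is the appropriate measure.
OR = (a·d)/(b·c) = (756 × 2501) / (747 × 1146) = 1890756 / 856062 = 2.20867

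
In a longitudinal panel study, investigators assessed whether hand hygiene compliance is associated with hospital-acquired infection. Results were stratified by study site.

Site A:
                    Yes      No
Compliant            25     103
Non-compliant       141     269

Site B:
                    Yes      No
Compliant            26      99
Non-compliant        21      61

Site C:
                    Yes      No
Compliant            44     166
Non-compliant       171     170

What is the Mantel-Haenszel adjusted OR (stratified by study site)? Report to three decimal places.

0.381

OR_MH = Σ(aᵢdᵢ/nᵢ) / Σ(bᵢcᵢ/nᵢ), where nᵢ is the stratum total.
Stratum 1 (Site A): n = 538; a·d/n = 25·269/538 = 12.5000; b·c/n = 103·141/538 = 26.9944
Stratum 2 (Site B): n = 207; a·d/n = 26·61/207 = 7.6618; b·c/n = 99·21/207 = 10.0435
Stratum 3 (Site C): n = 551; a·d/n = 44·170/551 = 13.5753; b·c/n = 166·171/551 = 51.5172
OR_MH = (12.5000 + 7.6618 + 13.5753) / (26.9944 + 10.0435 + 51.5172) = 33.7372 / 88.5551 = 0.38097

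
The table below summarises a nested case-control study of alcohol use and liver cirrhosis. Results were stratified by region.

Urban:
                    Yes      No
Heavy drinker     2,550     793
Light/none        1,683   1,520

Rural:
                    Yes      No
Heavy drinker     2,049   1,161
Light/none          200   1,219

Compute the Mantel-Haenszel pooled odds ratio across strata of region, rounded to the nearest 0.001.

OR_MH = Σ(aᵢdᵢ/nᵢ) / Σ(bᵢcᵢ/nᵢ), where nᵢ is the stratum total.
Stratum 1 (Urban): n = 6546; a·d/n = 2550·1520/6546 = 592.1173; b·c/n = 793·1683/6546 = 203.8831
Stratum 2 (Rural): n = 4629; a·d/n = 2049·1219/4629 = 539.5833; b·c/n = 1161·200/4629 = 50.1620
OR_MH = (592.1173 + 539.5833) / (203.8831 + 50.1620) = 1131.7006 / 254.0452 = 4.45472

4.455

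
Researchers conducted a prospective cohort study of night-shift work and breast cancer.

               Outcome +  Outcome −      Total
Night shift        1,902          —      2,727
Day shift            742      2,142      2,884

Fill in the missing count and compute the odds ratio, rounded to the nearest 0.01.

The missing cell is in the exposed row: 2727 − 1902 = 825.
So a = 1902, b = 825, c = 742, d = 2142.
OR = (a·d)/(b·c) = (1902 × 2142) / (825 × 742) = 4074084 / 612150 = 6.65537

6.66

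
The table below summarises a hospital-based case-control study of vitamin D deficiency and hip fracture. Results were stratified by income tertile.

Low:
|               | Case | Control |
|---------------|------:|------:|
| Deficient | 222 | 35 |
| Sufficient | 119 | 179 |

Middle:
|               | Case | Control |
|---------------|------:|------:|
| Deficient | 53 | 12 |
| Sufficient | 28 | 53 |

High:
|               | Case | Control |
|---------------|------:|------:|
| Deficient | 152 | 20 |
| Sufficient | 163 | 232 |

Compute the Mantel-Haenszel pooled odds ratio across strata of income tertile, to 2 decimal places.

9.84

OR_MH = Σ(aᵢdᵢ/nᵢ) / Σ(bᵢcᵢ/nᵢ), where nᵢ is the stratum total.
Stratum 1 (Low): n = 555; a·d/n = 222·179/555 = 71.6000; b·c/n = 35·119/555 = 7.5045
Stratum 2 (Middle): n = 146; a·d/n = 53·53/146 = 19.2397; b·c/n = 12·28/146 = 2.3014
Stratum 3 (High): n = 567; a·d/n = 152·232/567 = 62.1940; b·c/n = 20·163/567 = 5.7496
OR_MH = (71.6000 + 19.2397 + 62.1940) / (7.5045 + 2.3014 + 5.7496) = 153.0337 / 15.5554 = 9.83796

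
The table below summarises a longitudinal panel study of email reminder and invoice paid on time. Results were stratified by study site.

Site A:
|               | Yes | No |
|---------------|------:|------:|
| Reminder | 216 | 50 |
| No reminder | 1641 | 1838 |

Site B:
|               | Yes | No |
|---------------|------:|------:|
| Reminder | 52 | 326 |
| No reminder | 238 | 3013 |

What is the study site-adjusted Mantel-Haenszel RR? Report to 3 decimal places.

1.749

RR_MH = Σ(aᵢ·n₀ᵢ/nᵢ) / Σ(cᵢ·n₁ᵢ/nᵢ), with n₁ᵢ = aᵢ+bᵢ (exposed), n₀ᵢ = cᵢ+dᵢ (unexposed), nᵢ = n₁ᵢ+n₀ᵢ.
Stratum 1 (Site A): n₁ = 266, n₀ = 3479, n = 3745; a·n₀/n = 216·3479/3745 = 200.6579; c·n₁/n = 1641·266/3745 = 116.5570
Stratum 2 (Site B): n₁ = 378, n₀ = 3251, n = 3629; a·n₀/n = 52·3251/3629 = 46.5836; c·n₁/n = 238·378/3629 = 24.7903
RR_MH = (200.6579 + 46.5836) / (116.5570 + 24.7903) = 247.2416 / 141.3473 = 1.74918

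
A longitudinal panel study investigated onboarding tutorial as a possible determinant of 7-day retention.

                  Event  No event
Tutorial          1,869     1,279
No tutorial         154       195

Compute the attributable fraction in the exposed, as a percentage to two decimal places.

Cells: a = 1869, b = 1279, c = 154, d = 195.
Risk in exposed = 1869/3148 = 0.59371; risk in unexposed = 154/349 = 0.44126.
RR = 0.59371/0.44126 = 1.34549
AR% = (RR − 1)/RR × 100 = (1.34549 − 1)/1.34549 × 100 = 25.6774%

25.68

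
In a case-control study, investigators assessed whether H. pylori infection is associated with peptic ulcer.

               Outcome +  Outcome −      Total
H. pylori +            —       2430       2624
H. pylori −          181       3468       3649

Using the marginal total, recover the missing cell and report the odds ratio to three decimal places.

1.530

The missing cell is in the exposed row: 2624 − 2430 = 194.
So a = 194, b = 2430, c = 181, d = 3468.
OR = (a·d)/(b·c) = (194 × 3468) / (2430 × 181) = 672792 / 439830 = 1.52966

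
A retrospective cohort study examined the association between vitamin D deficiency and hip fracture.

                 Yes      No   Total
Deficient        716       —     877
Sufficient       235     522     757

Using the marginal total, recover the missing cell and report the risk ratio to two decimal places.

The missing cell is in the exposed row: 877 − 716 = 161.
So a = 716, b = 161, c = 235, d = 522.
RR = [a/(a+b)] / [c/(c+d)] = (716/877) / (235/757) = 0.81642/0.31044 = 2.62991

2.63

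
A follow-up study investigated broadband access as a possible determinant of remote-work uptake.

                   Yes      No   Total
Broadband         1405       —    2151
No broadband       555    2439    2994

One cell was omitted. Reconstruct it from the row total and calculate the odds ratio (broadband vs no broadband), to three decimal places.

The missing cell is in the exposed row: 2151 − 1405 = 746.
So a = 1405, b = 746, c = 555, d = 2439.
OR = (a·d)/(b·c) = (1405 × 2439) / (746 × 555) = 3426795 / 414030 = 8.27668

8.277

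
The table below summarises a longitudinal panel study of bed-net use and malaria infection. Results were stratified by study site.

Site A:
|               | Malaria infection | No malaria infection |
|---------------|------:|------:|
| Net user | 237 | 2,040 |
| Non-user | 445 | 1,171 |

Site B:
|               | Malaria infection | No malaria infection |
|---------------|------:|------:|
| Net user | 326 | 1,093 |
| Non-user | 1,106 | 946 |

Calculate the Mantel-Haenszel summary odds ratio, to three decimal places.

0.275

OR_MH = Σ(aᵢdᵢ/nᵢ) / Σ(bᵢcᵢ/nᵢ), where nᵢ is the stratum total.
Stratum 1 (Site A): n = 3893; a·d/n = 237·1171/3893 = 71.2887; b·c/n = 2040·445/3893 = 233.1878
Stratum 2 (Site B): n = 3471; a·d/n = 326·946/3471 = 88.8493; b·c/n = 1093·1106/3471 = 348.2737
OR_MH = (71.2887 + 88.8493) / (233.1878 + 348.2737) = 160.1380 / 581.4615 = 0.27541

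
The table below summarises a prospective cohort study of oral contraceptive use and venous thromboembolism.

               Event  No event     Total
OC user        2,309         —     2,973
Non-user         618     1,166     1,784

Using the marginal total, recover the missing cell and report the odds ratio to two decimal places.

6.56

The missing cell is in the exposed row: 2973 − 2309 = 664.
So a = 2309, b = 664, c = 618, d = 1166.
OR = (a·d)/(b·c) = (2309 × 1166) / (664 × 618) = 2692294 / 410352 = 6.56094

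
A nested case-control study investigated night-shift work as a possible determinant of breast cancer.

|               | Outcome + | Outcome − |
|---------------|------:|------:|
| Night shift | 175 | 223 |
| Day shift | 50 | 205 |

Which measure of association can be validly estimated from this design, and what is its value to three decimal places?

Cells: a = 175, b = 223, c = 50, d = 205.
This is a nested case-control study: participants were sampled on outcome status, so risks in the source population cannot be estimated directly — relative risk is not valid here. The odds ratio is the appropriate measure.
OR = (a·d)/(b·c) = (175 × 205) / (223 × 50) = 35875 / 11150 = 3.21749

3.217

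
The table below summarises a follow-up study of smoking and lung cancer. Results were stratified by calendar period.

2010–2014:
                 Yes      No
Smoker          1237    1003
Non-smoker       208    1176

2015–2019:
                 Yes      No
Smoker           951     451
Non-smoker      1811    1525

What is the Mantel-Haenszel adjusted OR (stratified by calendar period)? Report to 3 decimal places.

OR_MH = Σ(aᵢdᵢ/nᵢ) / Σ(bᵢcᵢ/nᵢ), where nᵢ is the stratum total.
Stratum 1 (2010–2014): n = 3624; a·d/n = 1237·1176/3624 = 401.4106; b·c/n = 1003·208/3624 = 57.5673
Stratum 2 (2015–2019): n = 4738; a·d/n = 951·1525/4738 = 306.0943; b·c/n = 451·1811/4738 = 172.3852
OR_MH = (401.4106 + 306.0943) / (57.5673 + 172.3852) = 707.5049 / 229.9525 = 3.07674

3.077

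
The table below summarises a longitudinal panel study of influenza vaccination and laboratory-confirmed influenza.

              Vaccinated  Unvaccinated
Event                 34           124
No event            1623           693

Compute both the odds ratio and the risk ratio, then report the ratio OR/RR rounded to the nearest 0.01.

0.87

Reading the table with exposure as columns: a = 34 (Vaccinated, case), b = 1623 (Vaccinated, non-case), c = 124 (Unvaccinated, case), d = 693.
OR = (34·693)/(1623·124) = 23562/201252 = 0.11708
Risk in exposed = 34/1657 = 0.02052; risk in unexposed = 124/817 = 0.15177; RR = 0.13519
OR/RR = 0.11708 / 0.13519 = 0.86599
The outcome is not rare, so the OR lies further from 1 than the RR.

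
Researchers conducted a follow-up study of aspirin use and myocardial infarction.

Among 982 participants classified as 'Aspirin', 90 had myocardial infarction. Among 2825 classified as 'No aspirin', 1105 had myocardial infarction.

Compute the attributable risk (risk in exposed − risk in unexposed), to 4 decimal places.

-0.2995

From the description: a = 90, b = 892, c = 1105, d = 1720.
Risk in exposed = 90/982 = 0.091650; risk in unexposed = 1105/2825 = 0.391150.
Risk difference = 0.091650 − 0.391150 = -0.299501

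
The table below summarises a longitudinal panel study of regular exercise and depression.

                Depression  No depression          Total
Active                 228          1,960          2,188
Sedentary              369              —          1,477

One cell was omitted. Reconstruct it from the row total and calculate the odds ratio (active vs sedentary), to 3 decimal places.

0.349

The missing cell is in the unexposed row: 1477 − 369 = 1108.
So a = 228, b = 1960, c = 369, d = 1108.
OR = (a·d)/(b·c) = (228 × 1108) / (1960 × 369) = 252624 / 723240 = 0.34929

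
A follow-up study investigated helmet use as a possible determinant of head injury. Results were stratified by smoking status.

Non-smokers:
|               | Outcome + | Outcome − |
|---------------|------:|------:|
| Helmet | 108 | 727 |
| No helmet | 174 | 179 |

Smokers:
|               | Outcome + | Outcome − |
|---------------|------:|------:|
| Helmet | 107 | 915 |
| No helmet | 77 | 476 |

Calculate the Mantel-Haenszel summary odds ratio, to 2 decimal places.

0.32

OR_MH = Σ(aᵢdᵢ/nᵢ) / Σ(bᵢcᵢ/nᵢ), where nᵢ is the stratum total.
Stratum 1 (Non-smokers): n = 1188; a·d/n = 108·179/1188 = 16.2727; b·c/n = 727·174/1188 = 106.4798
Stratum 2 (Smokers): n = 1575; a·d/n = 107·476/1575 = 32.3378; b·c/n = 915·77/1575 = 44.7333
OR_MH = (16.2727 + 32.3378) / (106.4798 + 44.7333) = 48.6105 / 151.2131 = 0.32147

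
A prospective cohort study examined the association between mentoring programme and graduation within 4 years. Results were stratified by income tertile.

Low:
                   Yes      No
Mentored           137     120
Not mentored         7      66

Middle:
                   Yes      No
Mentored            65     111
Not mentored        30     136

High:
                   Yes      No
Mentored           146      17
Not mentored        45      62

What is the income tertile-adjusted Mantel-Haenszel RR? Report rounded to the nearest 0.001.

2.491

RR_MH = Σ(aᵢ·n₀ᵢ/nᵢ) / Σ(cᵢ·n₁ᵢ/nᵢ), with n₁ᵢ = aᵢ+bᵢ (exposed), n₀ᵢ = cᵢ+dᵢ (unexposed), nᵢ = n₁ᵢ+n₀ᵢ.
Stratum 1 (Low): n₁ = 257, n₀ = 73, n = 330; a·n₀/n = 137·73/330 = 30.3061; c·n₁/n = 7·257/330 = 5.4515
Stratum 2 (Middle): n₁ = 176, n₀ = 166, n = 342; a·n₀/n = 65·166/342 = 31.5497; c·n₁/n = 30·176/342 = 15.4386
Stratum 3 (High): n₁ = 163, n₀ = 107, n = 270; a·n₀/n = 146·107/270 = 57.8593; c·n₁/n = 45·163/270 = 27.1667
RR_MH = (30.3061 + 31.5497 + 57.8593) / (5.4515 + 15.4386 + 27.1667) = 119.7150 / 48.0568 = 2.49112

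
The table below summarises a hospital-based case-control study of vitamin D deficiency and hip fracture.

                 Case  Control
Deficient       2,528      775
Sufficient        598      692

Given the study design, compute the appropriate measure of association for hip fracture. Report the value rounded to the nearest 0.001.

3.775

Cells: a = 2528, b = 775, c = 598, d = 692.
This is a hospital-based case-control study: participants were sampled on outcome status, so risks in the source population cannot be estimated directly — relative risk is not valid here. The odds ratio is the appropriate measure.
OR = (a·d)/(b·c) = (2528 × 692) / (775 × 598) = 1749376 / 463450 = 3.77468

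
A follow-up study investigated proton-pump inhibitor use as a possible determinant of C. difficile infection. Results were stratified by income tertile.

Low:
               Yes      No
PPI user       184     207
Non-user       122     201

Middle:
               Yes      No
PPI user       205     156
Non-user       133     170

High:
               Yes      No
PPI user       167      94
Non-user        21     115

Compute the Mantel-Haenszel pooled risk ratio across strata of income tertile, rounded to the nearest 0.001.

RR_MH = Σ(aᵢ·n₀ᵢ/nᵢ) / Σ(cᵢ·n₁ᵢ/nᵢ), with n₁ᵢ = aᵢ+bᵢ (exposed), n₀ᵢ = cᵢ+dᵢ (unexposed), nᵢ = n₁ᵢ+n₀ᵢ.
Stratum 1 (Low): n₁ = 391, n₀ = 323, n = 714; a·n₀/n = 184·323/714 = 83.2381; c·n₁/n = 122·391/714 = 66.8095
Stratum 2 (Middle): n₁ = 361, n₀ = 303, n = 664; a·n₀/n = 205·303/664 = 93.5467; c·n₁/n = 133·361/664 = 72.3087
Stratum 3 (High): n₁ = 261, n₀ = 136, n = 397; a·n₀/n = 167·136/397 = 57.2091; c·n₁/n = 21·261/397 = 13.8060
RR_MH = (83.2381 + 93.5467 + 57.2091) / (66.8095 + 72.3087 + 13.8060) = 233.9938 / 152.9243 = 1.53013

1.530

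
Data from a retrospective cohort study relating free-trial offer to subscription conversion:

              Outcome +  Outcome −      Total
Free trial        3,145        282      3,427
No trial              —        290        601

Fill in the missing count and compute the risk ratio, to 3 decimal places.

The missing cell is in the unexposed row: 601 − 290 = 311.
So a = 3145, b = 282, c = 311, d = 290.
RR = [a/(a+b)] / [c/(c+d)] = (3145/3427) / (311/601) = 0.91771/0.51747 = 1.77346

1.773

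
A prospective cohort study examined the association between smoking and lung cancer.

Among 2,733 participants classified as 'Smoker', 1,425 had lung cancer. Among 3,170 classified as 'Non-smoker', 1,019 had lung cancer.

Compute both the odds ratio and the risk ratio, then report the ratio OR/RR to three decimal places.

From the description: a = 1425, b = 1308, c = 1019, d = 2151.
OR = (1425·2151)/(1308·1019) = 3065175/1332852 = 2.29971
Risk in exposed = 1425/2733 = 0.52141; risk in unexposed = 1019/3170 = 0.32145; RR = 1.62204
OR/RR = 2.29971 / 1.62204 = 1.41779
The outcome is not rare, so the OR lies further from 1 than the RR.

1.418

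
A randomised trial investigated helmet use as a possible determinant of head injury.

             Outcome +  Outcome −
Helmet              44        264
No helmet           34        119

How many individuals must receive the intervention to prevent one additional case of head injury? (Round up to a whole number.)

Risk in treated group = 44/308 = 0.14286; risk in control = 34/153 = 0.22222.
Absolute risk reduction = 0.22222 − 0.14286 = 0.07937
NNT = 1 / ARR = 1 / 0.07937 = 12.600 → round up → 13

13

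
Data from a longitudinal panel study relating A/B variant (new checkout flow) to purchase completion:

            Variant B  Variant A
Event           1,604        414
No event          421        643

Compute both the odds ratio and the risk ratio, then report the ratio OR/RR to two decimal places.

2.93

Reading the table with exposure as columns: a = 1604 (Variant B, case), b = 421 (Variant B, non-case), c = 414 (Variant A, case), d = 643.
OR = (1604·643)/(421·414) = 1031372/174294 = 5.91743
Risk in exposed = 1604/2025 = 0.79210; risk in unexposed = 414/1057 = 0.39167; RR = 2.02234
OR/RR = 5.91743 / 2.02234 = 2.92603
The outcome is not rare, so the OR lies further from 1 than the RR.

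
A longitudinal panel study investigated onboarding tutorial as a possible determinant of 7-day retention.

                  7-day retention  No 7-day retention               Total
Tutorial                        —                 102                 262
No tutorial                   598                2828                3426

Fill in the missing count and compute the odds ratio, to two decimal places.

The missing cell is in the exposed row: 262 − 102 = 160.
So a = 160, b = 102, c = 598, d = 2828.
OR = (a·d)/(b·c) = (160 × 2828) / (102 × 598) = 452480 / 60996 = 7.41819

7.42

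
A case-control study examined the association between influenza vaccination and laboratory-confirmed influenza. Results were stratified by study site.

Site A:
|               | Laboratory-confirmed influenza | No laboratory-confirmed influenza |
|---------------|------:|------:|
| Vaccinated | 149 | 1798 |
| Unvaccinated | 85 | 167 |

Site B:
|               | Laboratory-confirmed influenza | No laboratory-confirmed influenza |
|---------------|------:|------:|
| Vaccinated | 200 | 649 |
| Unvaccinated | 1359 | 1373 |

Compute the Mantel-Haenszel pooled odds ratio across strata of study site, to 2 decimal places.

OR_MH = Σ(aᵢdᵢ/nᵢ) / Σ(bᵢcᵢ/nᵢ), where nᵢ is the stratum total.
Stratum 1 (Site A): n = 2199; a·d/n = 149·167/2199 = 11.3156; b·c/n = 1798·85/2199 = 69.4998
Stratum 2 (Site B): n = 3581; a·d/n = 200·1373/3581 = 76.6825; b·c/n = 649·1359/3581 = 246.2974
OR_MH = (11.3156 + 76.6825) / (69.4998 + 246.2974) = 87.9981 / 315.7972 = 0.27865

0.28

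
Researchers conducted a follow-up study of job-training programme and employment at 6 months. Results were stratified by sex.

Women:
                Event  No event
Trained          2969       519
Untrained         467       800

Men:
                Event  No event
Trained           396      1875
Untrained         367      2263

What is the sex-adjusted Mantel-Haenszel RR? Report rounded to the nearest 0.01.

RR_MH = Σ(aᵢ·n₀ᵢ/nᵢ) / Σ(cᵢ·n₁ᵢ/nᵢ), with n₁ᵢ = aᵢ+bᵢ (exposed), n₀ᵢ = cᵢ+dᵢ (unexposed), nᵢ = n₁ᵢ+n₀ᵢ.
Stratum 1 (Women): n₁ = 3488, n₀ = 1267, n = 4755; a·n₀/n = 2969·1267/4755 = 791.1089; c·n₁/n = 467·3488/4755 = 342.5649
Stratum 2 (Men): n₁ = 2271, n₀ = 2630, n = 4901; a·n₀/n = 396·2630/4901 = 212.5036; c·n₁/n = 367·2271/4901 = 170.0586
RR_MH = (791.1089 + 212.5036) / (342.5649 + 170.0586) = 1003.6125 / 512.6234 = 1.95780

1.96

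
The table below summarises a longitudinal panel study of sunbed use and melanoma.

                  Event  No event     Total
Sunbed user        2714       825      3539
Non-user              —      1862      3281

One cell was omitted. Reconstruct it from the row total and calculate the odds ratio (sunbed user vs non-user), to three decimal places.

4.317

The missing cell is in the unexposed row: 3281 − 1862 = 1419.
So a = 2714, b = 825, c = 1419, d = 1862.
OR = (a·d)/(b·c) = (2714 × 1862) / (825 × 1419) = 5053468 / 1170675 = 4.31671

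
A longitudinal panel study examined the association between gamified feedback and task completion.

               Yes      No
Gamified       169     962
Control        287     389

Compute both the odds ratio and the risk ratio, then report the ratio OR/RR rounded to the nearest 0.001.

0.677

Cells: a = 169, b = 962, c = 287, d = 389.
OR = (169·389)/(962·287) = 65741/276094 = 0.23811
Risk in exposed = 169/1131 = 0.14943; risk in unexposed = 287/676 = 0.42456; RR = 0.35196
OR/RR = 0.23811 / 0.35196 = 0.67654
The outcome is not rare, so the OR lies further from 1 than the RR.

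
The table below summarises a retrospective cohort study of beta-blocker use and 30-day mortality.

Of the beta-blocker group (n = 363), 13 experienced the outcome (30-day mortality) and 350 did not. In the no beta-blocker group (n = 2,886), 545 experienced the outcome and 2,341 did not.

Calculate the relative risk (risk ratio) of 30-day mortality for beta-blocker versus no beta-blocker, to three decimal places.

From the description: a = 13, b = 350, c = 545, d = 2341.
Risk in exposed = 13/363 = 0.03581; risk in unexposed = 545/2886 = 0.18884.
RR = 0.03581 / 0.18884 = 0.18964
The risk is 81% lower among the exposed than among the unexposed.

0.190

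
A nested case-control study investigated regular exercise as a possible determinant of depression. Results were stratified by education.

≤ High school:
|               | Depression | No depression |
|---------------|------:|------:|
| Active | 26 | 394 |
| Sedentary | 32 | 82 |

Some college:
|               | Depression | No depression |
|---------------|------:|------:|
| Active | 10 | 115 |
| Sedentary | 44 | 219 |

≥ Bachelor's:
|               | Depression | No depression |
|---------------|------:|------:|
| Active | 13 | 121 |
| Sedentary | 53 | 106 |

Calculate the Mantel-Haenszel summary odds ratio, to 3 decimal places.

OR_MH = Σ(aᵢdᵢ/nᵢ) / Σ(bᵢcᵢ/nᵢ), where nᵢ is the stratum total.
Stratum 1 (≤ High school): n = 534; a·d/n = 26·82/534 = 3.9925; b·c/n = 394·32/534 = 23.6105
Stratum 2 (Some college): n = 388; a·d/n = 10·219/388 = 5.6443; b·c/n = 115·44/388 = 13.0412
Stratum 3 (≥ Bachelor's): n = 293; a·d/n = 13·106/293 = 4.7031; b·c/n = 121·53/293 = 21.8874
OR_MH = (3.9925 + 5.6443 + 4.7031) / (23.6105 + 13.0412 + 21.8874) = 14.3399 / 58.5391 = 0.24496

0.245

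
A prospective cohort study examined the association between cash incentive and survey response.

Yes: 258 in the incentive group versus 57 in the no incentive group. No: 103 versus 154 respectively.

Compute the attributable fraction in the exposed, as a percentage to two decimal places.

62.20

From the description: a = 258, b = 103, c = 57, d = 154.
Risk in exposed = 258/361 = 0.71468; risk in unexposed = 57/211 = 0.27014.
RR = 0.71468/0.27014 = 2.64558
AR% = (RR − 1)/RR × 100 = (2.64558 − 1)/2.64558 × 100 = 62.2010%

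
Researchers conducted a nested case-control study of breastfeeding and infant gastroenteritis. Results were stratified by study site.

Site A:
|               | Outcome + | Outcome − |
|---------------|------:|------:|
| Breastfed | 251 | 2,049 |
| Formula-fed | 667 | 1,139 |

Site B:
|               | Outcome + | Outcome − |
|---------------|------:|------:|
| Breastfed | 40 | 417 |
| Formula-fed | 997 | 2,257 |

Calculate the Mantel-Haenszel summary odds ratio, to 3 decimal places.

OR_MH = Σ(aᵢdᵢ/nᵢ) / Σ(bᵢcᵢ/nᵢ), where nᵢ is the stratum total.
Stratum 1 (Site A): n = 4106; a·d/n = 251·1139/4106 = 69.6271; b·c/n = 2049·667/4106 = 332.8502
Stratum 2 (Site B): n = 3711; a·d/n = 40·2257/3711 = 24.3277; b·c/n = 417·997/3711 = 112.0315
OR_MH = (69.6271 + 24.3277) / (332.8502 + 112.0315) = 93.9548 / 444.8817 = 0.21119

0.211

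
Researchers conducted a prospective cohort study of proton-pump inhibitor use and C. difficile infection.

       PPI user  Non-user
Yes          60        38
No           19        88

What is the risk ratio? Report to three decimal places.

2.518

Reading the table with exposure as columns: a = 60 (PPI user, case), b = 19 (PPI user, non-case), c = 38 (Non-user, case), d = 88.
Risk in exposed = 60/79 = 0.75949; risk in unexposed = 38/126 = 0.30159.
RR = 0.75949 / 0.30159 = 2.51832
The risk among the exposed is 2.52 times that among the unexposed.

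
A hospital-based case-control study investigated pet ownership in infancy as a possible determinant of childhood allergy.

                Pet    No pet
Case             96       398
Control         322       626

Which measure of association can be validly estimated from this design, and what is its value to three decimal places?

Reading the table with exposure as columns: a = 96 (Pet, case), b = 322 (Pet, non-case), c = 398 (No pet, case), d = 626.
This is a hospital-based case-control study: participants were sampled on outcome status, so risks in the source population cannot be estimated directly — relative risk is not valid here. The odds ratio is the appropriate measure.
OR = (a·d)/(b·c) = (96 × 626) / (322 × 398) = 60096 / 128156 = 0.46893

0.469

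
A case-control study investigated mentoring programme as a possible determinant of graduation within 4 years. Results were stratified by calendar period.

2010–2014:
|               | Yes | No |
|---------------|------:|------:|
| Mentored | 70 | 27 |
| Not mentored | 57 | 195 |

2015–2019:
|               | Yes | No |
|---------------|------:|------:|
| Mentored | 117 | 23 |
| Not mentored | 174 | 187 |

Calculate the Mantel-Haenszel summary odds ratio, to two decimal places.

OR_MH = Σ(aᵢdᵢ/nᵢ) / Σ(bᵢcᵢ/nᵢ), where nᵢ is the stratum total.
Stratum 1 (2010–2014): n = 349; a·d/n = 70·195/349 = 39.1117; b·c/n = 27·57/349 = 4.4097
Stratum 2 (2015–2019): n = 501; a·d/n = 117·187/501 = 43.6707; b·c/n = 23·174/501 = 7.9880
OR_MH = (39.1117 + 43.6707) / (4.4097 + 7.9880) = 82.7824 / 12.3978 = 6.67720

6.68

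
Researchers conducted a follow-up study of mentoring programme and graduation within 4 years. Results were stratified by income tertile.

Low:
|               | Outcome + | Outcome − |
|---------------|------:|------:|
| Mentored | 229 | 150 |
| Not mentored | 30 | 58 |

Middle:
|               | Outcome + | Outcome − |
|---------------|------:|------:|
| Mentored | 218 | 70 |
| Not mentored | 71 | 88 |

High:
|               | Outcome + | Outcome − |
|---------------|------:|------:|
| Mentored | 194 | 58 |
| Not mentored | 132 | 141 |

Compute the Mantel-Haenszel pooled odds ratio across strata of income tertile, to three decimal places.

3.494

OR_MH = Σ(aᵢdᵢ/nᵢ) / Σ(bᵢcᵢ/nᵢ), where nᵢ is the stratum total.
Stratum 1 (Low): n = 467; a·d/n = 229·58/467 = 28.4411; b·c/n = 150·30/467 = 9.6360
Stratum 2 (Middle): n = 447; a·d/n = 218·88/447 = 42.9172; b·c/n = 70·71/447 = 11.1186
Stratum 3 (High): n = 525; a·d/n = 194·141/525 = 52.1029; b·c/n = 58·132/525 = 14.5829
OR_MH = (28.4411 + 42.9172 + 52.1029) / (9.6360 + 11.1186 + 14.5829) = 123.4612 / 35.3374 = 3.49378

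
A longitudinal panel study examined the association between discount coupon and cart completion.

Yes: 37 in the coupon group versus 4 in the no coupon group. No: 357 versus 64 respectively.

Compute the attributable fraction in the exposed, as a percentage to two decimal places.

37.36

From the description: a = 37, b = 357, c = 4, d = 64.
Risk in exposed = 37/394 = 0.09391; risk in unexposed = 4/68 = 0.05882.
RR = 0.09391/0.05882 = 1.59645
AR% = (RR − 1)/RR × 100 = (1.59645 − 1)/1.59645 × 100 = 37.3609%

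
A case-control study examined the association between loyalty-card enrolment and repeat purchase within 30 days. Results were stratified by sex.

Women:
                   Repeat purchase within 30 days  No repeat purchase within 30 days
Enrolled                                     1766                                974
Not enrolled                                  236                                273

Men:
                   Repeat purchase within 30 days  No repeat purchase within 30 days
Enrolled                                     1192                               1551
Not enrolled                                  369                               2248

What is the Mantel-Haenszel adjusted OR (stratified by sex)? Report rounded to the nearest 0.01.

OR_MH = Σ(aᵢdᵢ/nᵢ) / Σ(bᵢcᵢ/nᵢ), where nᵢ is the stratum total.
Stratum 1 (Women): n = 3249; a·d/n = 1766·273/3249 = 148.3897; b·c/n = 974·236/3249 = 70.7492
Stratum 2 (Men): n = 5360; a·d/n = 1192·2248/5360 = 499.9284; b·c/n = 1551·369/5360 = 106.7759
OR_MH = (148.3897 + 499.9284) / (70.7492 + 106.7759) = 648.3180 / 177.5251 = 3.65198

3.65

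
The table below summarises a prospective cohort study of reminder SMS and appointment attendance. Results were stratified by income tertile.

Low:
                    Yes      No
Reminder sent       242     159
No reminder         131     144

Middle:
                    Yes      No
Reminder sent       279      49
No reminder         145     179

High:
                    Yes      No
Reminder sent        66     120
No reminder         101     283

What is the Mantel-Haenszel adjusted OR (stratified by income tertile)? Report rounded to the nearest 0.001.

OR_MH = Σ(aᵢdᵢ/nᵢ) / Σ(bᵢcᵢ/nᵢ), where nᵢ is the stratum total.
Stratum 1 (Low): n = 676; a·d/n = 242·144/676 = 51.5503; b·c/n = 159·131/676 = 30.8121
Stratum 2 (Middle): n = 652; a·d/n = 279·179/652 = 76.5966; b·c/n = 49·145/652 = 10.8972
Stratum 3 (High): n = 570; a·d/n = 66·283/570 = 32.7684; b·c/n = 120·101/570 = 21.2632
OR_MH = (51.5503 + 76.5966 + 32.7684) / (30.8121 + 10.8972 + 21.2632) = 160.9153 / 62.9725 = 2.55533

2.555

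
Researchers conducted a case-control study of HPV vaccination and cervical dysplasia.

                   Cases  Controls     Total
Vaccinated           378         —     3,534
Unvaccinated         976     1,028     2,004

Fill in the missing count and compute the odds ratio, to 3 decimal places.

0.126

The missing cell is in the exposed row: 3534 − 378 = 3156.
So a = 378, b = 3156, c = 976, d = 1028.
OR = (a·d)/(b·c) = (378 × 1028) / (3156 × 976) = 388584 / 3080256 = 0.12615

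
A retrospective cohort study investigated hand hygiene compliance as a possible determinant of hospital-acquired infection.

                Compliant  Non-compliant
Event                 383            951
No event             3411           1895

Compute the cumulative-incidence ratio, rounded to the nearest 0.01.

0.30

Reading the table with exposure as columns: a = 383 (Compliant, case), b = 3411 (Compliant, non-case), c = 951 (Non-compliant, case), d = 1895.
Risk in exposed = 383/3794 = 0.10095; risk in unexposed = 951/2846 = 0.33415.
RR = 0.10095 / 0.33415 = 0.30210
The risk is 70% lower among the exposed than among the unexposed.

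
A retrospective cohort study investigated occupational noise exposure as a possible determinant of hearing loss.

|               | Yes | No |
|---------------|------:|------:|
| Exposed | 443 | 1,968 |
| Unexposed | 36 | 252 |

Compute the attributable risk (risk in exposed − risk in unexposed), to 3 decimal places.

Cells: a = 443, b = 1968, c = 36, d = 252.
Risk in exposed = 443/2411 = 0.183741; risk in unexposed = 36/288 = 0.125000.
Risk difference = 0.183741 − 0.125000 = 0.058741

0.059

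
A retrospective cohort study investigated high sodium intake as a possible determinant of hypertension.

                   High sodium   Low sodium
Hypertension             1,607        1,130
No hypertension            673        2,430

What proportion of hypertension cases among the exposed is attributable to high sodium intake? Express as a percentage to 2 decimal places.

54.97

Reading the table with exposure as columns: a = 1607 (High sodium, case), b = 673 (High sodium, non-case), c = 1130 (Low sodium, case), d = 2430.
Risk in exposed = 1607/2280 = 0.70482; risk in unexposed = 1130/3560 = 0.31742.
RR = 0.70482/0.31742 = 2.22051
AR% = (RR − 1)/RR × 100 = (2.22051 − 1)/2.22051 × 100 = 54.9653%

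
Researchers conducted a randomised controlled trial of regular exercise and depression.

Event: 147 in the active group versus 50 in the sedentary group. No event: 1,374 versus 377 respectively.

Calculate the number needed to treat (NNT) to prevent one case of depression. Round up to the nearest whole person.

49

Risk in treated group = 147/1521 = 0.09665; risk in control = 50/427 = 0.11710.
Absolute risk reduction = 0.11710 − 0.09665 = 0.02045
NNT = 1 / ARR = 1 / 0.02045 = 48.902 → round up → 49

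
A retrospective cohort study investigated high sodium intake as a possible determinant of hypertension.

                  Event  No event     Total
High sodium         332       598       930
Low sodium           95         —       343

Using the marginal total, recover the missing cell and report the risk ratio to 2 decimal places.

1.29

The missing cell is in the unexposed row: 343 − 95 = 248.
So a = 332, b = 598, c = 95, d = 248.
RR = [a/(a+b)] / [c/(c+d)] = (332/930) / (95/343) = 0.35699/0.27697 = 1.28892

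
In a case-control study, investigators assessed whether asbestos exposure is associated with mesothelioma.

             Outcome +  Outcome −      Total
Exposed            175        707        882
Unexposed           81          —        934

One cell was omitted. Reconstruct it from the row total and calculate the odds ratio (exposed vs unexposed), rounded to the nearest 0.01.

2.61

The missing cell is in the unexposed row: 934 − 81 = 853.
So a = 175, b = 707, c = 81, d = 853.
OR = (a·d)/(b·c) = (175 × 853) / (707 × 81) = 149275 / 57267 = 2.60665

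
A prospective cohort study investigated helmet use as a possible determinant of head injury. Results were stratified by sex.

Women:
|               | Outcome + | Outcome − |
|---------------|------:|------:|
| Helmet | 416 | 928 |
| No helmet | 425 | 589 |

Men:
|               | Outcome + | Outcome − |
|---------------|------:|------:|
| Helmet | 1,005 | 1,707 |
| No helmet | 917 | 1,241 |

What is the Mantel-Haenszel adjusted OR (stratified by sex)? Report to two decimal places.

OR_MH = Σ(aᵢdᵢ/nᵢ) / Σ(bᵢcᵢ/nᵢ), where nᵢ is the stratum total.
Stratum 1 (Women): n = 2358; a·d/n = 416·589/2358 = 103.9118; b·c/n = 928·425/2358 = 167.2604
Stratum 2 (Men): n = 4870; a·d/n = 1005·1241/4870 = 256.0996; b·c/n = 1707·917/4870 = 321.4207
OR_MH = (103.9118 + 256.0996) / (167.2604 + 321.4207) = 360.0114 / 488.6811 = 0.73670

0.74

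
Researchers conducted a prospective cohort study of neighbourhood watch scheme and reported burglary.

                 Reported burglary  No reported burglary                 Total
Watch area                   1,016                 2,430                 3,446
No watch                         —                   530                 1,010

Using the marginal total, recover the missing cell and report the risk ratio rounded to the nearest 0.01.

0.62

The missing cell is in the unexposed row: 1010 − 530 = 480.
So a = 1016, b = 2430, c = 480, d = 530.
RR = [a/(a+b)] / [c/(c+d)] = (1016/3446) / (480/1010) = 0.29483/0.47525 = 0.62038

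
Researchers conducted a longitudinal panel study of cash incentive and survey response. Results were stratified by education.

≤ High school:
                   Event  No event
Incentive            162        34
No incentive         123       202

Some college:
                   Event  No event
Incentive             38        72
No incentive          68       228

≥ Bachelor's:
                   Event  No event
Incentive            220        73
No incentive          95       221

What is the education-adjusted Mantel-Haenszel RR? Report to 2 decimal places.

RR_MH = Σ(aᵢ·n₀ᵢ/nᵢ) / Σ(cᵢ·n₁ᵢ/nᵢ), with n₁ᵢ = aᵢ+bᵢ (exposed), n₀ᵢ = cᵢ+dᵢ (unexposed), nᵢ = n₁ᵢ+n₀ᵢ.
Stratum 1 (≤ High school): n₁ = 196, n₀ = 325, n = 521; a·n₀/n = 162·325/521 = 101.0557; c·n₁/n = 123·196/521 = 46.2726
Stratum 2 (Some college): n₁ = 110, n₀ = 296, n = 406; a·n₀/n = 38·296/406 = 27.7044; c·n₁/n = 68·110/406 = 18.4236
Stratum 3 (≥ Bachelor's): n₁ = 293, n₀ = 316, n = 609; a·n₀/n = 220·316/609 = 114.1544; c·n₁/n = 95·293/609 = 45.7061
RR_MH = (101.0557 + 27.7044 + 114.1544) / (46.2726 + 18.4236 + 45.7061) = 242.9144 / 110.4023 = 2.20027

2.20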